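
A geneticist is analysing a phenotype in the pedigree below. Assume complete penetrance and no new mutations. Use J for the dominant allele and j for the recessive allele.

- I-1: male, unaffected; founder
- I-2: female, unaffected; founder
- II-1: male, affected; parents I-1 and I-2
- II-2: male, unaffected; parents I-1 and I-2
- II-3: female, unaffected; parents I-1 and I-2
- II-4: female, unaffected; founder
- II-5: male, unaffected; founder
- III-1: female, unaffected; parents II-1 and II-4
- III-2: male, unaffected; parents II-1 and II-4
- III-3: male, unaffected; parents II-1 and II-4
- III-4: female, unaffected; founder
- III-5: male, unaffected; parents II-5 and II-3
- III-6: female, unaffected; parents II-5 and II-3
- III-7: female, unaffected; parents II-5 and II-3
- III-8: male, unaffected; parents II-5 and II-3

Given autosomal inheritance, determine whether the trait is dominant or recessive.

recessive

I-1 and I-2 are both unaffected yet have an affected child II-1. Under dominance, an affected child requires at least one affected parent, so the trait cannot be dominant.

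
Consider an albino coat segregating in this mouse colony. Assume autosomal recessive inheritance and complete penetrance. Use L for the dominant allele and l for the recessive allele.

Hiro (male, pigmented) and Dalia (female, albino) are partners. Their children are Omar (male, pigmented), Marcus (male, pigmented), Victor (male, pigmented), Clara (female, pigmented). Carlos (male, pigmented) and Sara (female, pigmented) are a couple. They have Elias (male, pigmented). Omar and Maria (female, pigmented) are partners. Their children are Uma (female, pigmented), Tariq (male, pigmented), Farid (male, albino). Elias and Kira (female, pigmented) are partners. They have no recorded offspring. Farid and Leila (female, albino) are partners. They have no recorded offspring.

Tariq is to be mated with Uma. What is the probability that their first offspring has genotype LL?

4/9

Omar is pigmented so carries L and received l from Dalia (ll), so Omar is Ll.
Maria is pigmented so carries L and passed l to Farid (ll), so Maria is Ll.
Tariq is a pigmented offspring of Omar (Ll) × Maria (Ll), whose cross gives 1/4 LL : 1/2 Ll : 1/4 ll; conditioning on being pigmented, Tariq is LL with probability 1/3, Ll with probability 2/3.
Uma is a pigmented offspring of Omar (Ll) × Maria (Ll), whose cross gives 1/4 LL : 1/2 Ll : 1/4 ll; conditioning on being pigmented, Uma is LL with probability 1/3, Ll with probability 2/3.
Summing over parental genotype combinations, P(offspring has genotype LL) = 1/9·1 + 2/9·1/2 + 2/9·1/2 + 4/9·1/4 = 4/9.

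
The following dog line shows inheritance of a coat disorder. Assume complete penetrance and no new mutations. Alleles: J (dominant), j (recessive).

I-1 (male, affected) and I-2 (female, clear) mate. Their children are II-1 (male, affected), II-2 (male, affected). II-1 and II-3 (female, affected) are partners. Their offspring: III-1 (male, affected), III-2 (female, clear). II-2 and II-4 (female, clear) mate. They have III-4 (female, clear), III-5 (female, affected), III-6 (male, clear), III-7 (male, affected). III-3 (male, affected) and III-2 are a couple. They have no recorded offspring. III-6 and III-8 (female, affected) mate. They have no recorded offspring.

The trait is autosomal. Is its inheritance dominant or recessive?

dominant

II-1 and II-3 are both affected yet have a clear child III-2. Under a recessive model two affected parents are homozygous and every child would be affected, so the trait cannot be recessive.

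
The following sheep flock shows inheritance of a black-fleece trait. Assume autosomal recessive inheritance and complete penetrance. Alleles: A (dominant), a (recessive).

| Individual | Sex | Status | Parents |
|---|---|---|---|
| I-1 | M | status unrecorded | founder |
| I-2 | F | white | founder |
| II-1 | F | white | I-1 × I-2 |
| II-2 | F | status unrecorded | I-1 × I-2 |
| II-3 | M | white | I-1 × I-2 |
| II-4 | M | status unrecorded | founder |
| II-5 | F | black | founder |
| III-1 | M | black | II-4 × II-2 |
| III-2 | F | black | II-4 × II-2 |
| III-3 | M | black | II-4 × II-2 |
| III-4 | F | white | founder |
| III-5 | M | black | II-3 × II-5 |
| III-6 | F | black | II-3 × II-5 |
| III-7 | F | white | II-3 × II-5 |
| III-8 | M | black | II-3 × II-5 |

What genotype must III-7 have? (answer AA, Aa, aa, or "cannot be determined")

From phenotype alone, III-7 is AA or Aa.
III-7 is white so carries A and received a from II-5 (aa), so III-7 is Aa.

Aa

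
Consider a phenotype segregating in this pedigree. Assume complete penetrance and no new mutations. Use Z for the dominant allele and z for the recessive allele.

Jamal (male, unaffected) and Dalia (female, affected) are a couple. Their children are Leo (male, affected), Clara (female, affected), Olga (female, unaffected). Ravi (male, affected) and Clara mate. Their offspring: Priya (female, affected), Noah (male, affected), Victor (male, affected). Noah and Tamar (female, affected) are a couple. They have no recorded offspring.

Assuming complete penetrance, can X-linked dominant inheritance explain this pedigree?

A consistent assignment under X-linked dominant exists: Jamal X^z Y, Dalia X^Z X^z, Leo X^Z Y, Clara X^Z X^z, Olga X^z X^z, Ravi X^Z Y, Priya X^Z X^Z, Noah X^Z Y, Victor X^Z Y, Tamar X^Z X^Z.
In this assignment every recorded phenotype matches its genotype and every non-founder's genotype is obtainable from its parents' genotypes, so the pedigree is consistent.

Yes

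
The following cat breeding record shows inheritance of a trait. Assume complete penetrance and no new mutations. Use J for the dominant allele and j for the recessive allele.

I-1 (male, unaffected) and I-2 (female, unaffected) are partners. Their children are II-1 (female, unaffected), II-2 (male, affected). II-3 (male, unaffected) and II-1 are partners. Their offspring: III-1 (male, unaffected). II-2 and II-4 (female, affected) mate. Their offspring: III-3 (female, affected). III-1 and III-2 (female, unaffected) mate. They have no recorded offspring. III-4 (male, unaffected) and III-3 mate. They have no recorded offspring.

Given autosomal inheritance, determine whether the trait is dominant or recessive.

recessive

I-1 and I-2 are both unaffected yet have an affected child II-2. Under dominance, an affected child requires at least one affected parent, so the trait cannot be dominant.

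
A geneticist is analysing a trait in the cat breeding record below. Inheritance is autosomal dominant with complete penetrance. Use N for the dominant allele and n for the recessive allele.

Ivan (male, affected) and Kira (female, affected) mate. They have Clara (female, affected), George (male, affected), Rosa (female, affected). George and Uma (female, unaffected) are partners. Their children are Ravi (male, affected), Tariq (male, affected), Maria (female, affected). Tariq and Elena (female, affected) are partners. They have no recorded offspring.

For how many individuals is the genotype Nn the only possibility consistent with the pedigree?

3

Obligate heterozygotes: Ravi is affected so carries N and received n from Uma (nn), so Ravi is Nn; Tariq is affected so carries N and received n from Uma (nn), so Tariq is Nn; Maria is affected so carries N and received n from Uma (nn), so Maria is Nn.
Every other individual is either homozygous by phenotype or has at least one consistent homozygous assignment, so the count is 3.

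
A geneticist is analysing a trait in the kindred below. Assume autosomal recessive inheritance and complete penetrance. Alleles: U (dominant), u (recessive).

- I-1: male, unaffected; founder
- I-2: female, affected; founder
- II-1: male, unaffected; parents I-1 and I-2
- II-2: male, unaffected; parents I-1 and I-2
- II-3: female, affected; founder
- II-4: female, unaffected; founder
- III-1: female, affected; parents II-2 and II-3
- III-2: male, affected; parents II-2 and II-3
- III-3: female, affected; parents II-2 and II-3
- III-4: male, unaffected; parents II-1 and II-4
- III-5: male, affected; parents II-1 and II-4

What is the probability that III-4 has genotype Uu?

II-1 is unaffected so carries U and received u from I-2 (uu), so II-1 is Uu.
II-4 is unaffected so carries U and passed u to III-5 (uu), so II-4 is Uu.
Their cross gives offspring ratios 1/4 UU : 1/2 Uu : 1/4 uu. Conditioning on III-4 being unaffected, P(Uu) = 1/2 / 3/4 = 2/3.

2/3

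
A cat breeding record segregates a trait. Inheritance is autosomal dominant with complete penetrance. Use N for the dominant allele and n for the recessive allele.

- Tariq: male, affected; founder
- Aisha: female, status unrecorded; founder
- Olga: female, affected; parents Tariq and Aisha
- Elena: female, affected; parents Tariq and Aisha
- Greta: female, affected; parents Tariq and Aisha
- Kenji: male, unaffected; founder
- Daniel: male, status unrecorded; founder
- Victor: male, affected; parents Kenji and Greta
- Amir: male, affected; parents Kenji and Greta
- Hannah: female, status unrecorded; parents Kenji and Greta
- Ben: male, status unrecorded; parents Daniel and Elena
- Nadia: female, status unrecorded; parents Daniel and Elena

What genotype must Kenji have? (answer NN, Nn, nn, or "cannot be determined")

nn

Kenji is unaffected, so Kenji is nn.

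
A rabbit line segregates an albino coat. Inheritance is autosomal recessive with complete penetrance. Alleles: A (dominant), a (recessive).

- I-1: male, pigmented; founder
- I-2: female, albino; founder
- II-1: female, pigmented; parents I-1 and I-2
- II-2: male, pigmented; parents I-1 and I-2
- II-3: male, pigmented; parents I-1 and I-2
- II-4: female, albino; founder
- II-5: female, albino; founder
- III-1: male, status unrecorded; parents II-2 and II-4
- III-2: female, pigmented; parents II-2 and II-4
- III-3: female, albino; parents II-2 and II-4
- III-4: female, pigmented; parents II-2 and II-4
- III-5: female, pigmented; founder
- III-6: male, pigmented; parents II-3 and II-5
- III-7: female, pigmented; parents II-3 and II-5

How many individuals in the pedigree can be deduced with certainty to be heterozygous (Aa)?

7

Obligate heterozygotes: II-1 is pigmented so carries A and received a from I-2 (aa), so II-1 is Aa; II-2 is pigmented so carries A and received a from I-2 (aa), so II-2 is Aa; II-3 is pigmented so carries A and received a from I-2 (aa), so II-3 is Aa; III-2 is pigmented so carries A and received a from II-4 (aa), so III-2 is Aa; III-4 is pigmented so carries A and received a from II-4 (aa), so III-4 is Aa; III-6 is pigmented so carries A and received a from II-5 (aa), so III-6 is Aa; III-7 is pigmented so carries A and received a from II-5 (aa), so III-7 is Aa.
Every other individual is either homozygous by phenotype or has at least one consistent homozygous assignment, so the count is 7.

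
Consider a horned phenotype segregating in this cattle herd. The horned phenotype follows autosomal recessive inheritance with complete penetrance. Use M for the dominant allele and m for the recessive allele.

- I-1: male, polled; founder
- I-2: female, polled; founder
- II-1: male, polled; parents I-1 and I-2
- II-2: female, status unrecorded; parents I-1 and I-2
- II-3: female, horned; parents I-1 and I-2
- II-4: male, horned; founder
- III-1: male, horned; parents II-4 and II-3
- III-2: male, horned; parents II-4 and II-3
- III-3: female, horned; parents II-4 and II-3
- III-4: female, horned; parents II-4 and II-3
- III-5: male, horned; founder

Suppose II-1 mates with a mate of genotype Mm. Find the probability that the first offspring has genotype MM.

1/3

I-1 is polled so carries M and passed m to II-3 (mm), so I-1 is Mm.
I-2 is polled so carries M and passed m to II-3 (mm), so I-2 is Mm.
II-1 is a polled offspring of I-1 (Mm) × I-2 (Mm), whose cross gives 1/4 MM : 1/2 Mm : 1/4 mm; conditioning on being polled, II-1 is MM with probability 1/3, Mm with probability 2/3.
Summing over parental genotype combinations, P(offspring has genotype MM) = 1/3·1/2 + 2/3·1/4 = 1/3.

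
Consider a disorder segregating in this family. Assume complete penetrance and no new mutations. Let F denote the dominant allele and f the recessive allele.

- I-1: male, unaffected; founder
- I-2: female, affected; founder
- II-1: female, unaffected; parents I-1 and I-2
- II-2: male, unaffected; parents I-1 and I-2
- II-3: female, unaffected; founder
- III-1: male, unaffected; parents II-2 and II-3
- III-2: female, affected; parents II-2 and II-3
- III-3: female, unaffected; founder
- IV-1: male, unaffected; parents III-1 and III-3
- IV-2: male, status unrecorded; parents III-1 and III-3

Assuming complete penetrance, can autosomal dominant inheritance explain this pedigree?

Under autosomal dominant, III-2 (affected, female) cannot arise from II-2 (unaffected) × II-3 (unaffected).

No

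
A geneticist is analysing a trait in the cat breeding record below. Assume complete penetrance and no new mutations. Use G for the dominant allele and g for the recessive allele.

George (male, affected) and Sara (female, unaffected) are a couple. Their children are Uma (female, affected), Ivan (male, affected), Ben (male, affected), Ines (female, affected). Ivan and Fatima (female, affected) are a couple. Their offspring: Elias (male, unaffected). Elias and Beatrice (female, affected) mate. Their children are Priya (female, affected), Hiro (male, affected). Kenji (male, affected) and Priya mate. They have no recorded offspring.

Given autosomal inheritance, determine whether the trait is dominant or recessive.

dominant

Ivan and Fatima are both affected yet have an unaffected child Elias. Under a recessive model two affected parents are homozygous and every child would be affected, so the trait cannot be recessive.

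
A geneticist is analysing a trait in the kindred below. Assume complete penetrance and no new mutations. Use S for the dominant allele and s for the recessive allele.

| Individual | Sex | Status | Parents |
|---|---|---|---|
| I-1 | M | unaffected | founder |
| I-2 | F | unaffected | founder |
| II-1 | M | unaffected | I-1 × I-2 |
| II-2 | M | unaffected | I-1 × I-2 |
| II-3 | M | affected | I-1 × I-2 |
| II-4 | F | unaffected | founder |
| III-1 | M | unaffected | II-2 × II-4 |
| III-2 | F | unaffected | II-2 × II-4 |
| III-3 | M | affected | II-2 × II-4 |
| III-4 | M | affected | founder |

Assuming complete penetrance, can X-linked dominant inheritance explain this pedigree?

No

Under X-linked dominant, II-3 (affected, male) cannot arise from I-1 (unaffected) × I-2 (unaffected).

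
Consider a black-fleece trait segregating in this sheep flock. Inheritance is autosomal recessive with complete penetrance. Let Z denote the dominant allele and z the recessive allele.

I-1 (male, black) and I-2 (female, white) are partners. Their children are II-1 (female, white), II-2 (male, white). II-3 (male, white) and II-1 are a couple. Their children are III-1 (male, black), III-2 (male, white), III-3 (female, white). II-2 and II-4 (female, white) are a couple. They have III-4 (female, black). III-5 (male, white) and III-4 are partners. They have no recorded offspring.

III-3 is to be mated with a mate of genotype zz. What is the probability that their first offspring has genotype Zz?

2/3

II-3 is white so carries Z and passed z to III-1 (zz), so II-3 is Zz.
II-1 is white so carries Z and received z from I-1 (zz), so II-1 is Zz.
III-3 is a white offspring of II-3 (Zz) × II-1 (Zz), whose cross gives 1/4 ZZ : 1/2 Zz : 1/4 zz; conditioning on being white, III-3 is ZZ with probability 1/3, Zz with probability 2/3.
Summing over parental genotype combinations, P(offspring has genotype Zz) = 1/3·1 + 2/3·1/2 = 2/3.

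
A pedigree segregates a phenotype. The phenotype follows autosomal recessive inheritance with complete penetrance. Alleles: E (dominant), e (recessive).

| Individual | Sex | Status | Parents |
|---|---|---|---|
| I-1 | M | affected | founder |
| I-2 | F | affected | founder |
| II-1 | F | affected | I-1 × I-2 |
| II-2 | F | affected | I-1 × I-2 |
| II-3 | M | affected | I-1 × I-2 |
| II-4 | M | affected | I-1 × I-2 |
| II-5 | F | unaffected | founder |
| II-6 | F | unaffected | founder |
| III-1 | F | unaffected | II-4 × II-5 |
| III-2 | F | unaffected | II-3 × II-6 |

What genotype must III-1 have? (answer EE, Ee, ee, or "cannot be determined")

Ee

From phenotype alone, III-1 is EE or Ee.
III-1 is unaffected so carries E and received e from II-4 (ee), so III-1 is Ee.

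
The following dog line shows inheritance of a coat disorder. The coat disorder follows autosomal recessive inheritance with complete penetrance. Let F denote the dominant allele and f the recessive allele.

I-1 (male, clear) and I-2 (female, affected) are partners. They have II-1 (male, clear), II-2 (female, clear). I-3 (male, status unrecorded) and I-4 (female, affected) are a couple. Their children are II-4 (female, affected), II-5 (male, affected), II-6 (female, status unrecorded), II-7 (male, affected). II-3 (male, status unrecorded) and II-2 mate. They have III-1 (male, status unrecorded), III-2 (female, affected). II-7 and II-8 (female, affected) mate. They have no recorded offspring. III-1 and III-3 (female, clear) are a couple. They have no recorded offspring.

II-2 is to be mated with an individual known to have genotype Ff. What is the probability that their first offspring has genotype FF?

II-2 is clear so carries F and received f from I-2 (ff), so II-2 is Ff.
The cross gives 1/4 FF : 1/2 Ff : 1/4 ff, so P(offspring has genotype FF) = 1/4.

1/4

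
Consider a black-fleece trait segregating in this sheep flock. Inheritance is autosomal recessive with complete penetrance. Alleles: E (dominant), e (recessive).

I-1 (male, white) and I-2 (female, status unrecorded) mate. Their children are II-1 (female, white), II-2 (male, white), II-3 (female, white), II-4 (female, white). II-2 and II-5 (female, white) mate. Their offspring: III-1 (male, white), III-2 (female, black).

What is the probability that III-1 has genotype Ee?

2/3

II-2 is white so carries E and passed e to III-2 (ee), so II-2 is Ee.
II-5 is white so carries E and passed e to III-2 (ee), so II-5 is Ee.
Their cross gives offspring ratios 1/4 EE : 1/2 Ee : 1/4 ee. Conditioning on III-1 being white, P(Ee) = 1/2 / 3/4 = 2/3.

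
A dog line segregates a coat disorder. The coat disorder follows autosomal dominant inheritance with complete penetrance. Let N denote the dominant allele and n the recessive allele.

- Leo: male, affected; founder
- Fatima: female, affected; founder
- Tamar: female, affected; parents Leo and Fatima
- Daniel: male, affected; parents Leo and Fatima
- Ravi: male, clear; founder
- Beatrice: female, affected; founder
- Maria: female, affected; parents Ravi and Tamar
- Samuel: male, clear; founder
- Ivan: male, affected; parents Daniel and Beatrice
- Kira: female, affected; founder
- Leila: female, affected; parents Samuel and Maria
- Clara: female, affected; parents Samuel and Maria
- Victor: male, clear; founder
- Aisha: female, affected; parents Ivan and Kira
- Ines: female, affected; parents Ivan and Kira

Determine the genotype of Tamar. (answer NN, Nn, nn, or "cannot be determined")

Tamar's phenotype allows NN or Nn, and no parent or child forces a single allele at both positions; consistent genotype assignments exist with Tamar as NN or Nn.

cannot be determined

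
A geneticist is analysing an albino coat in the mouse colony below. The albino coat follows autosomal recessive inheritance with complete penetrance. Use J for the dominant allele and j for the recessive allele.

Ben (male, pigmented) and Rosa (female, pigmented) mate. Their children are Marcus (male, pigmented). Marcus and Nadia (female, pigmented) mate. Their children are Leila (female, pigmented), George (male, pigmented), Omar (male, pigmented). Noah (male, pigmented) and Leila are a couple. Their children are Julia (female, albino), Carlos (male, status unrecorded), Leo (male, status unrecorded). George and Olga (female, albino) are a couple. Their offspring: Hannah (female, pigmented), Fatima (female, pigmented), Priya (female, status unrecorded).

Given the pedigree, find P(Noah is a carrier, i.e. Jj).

Noah is pigmented so carries J and passed j to Julia (jj), so Noah is Jj, giving P(Jj) = 1.

1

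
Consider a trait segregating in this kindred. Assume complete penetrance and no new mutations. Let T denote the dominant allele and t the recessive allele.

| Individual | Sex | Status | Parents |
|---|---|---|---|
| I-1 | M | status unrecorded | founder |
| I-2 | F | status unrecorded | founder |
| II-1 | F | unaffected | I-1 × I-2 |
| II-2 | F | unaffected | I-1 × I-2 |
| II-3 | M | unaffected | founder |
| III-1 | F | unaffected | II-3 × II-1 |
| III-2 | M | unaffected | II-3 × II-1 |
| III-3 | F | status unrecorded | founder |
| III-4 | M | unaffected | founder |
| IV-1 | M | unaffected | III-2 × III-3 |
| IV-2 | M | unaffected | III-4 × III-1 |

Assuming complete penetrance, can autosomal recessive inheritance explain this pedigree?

A consistent assignment under autosomal recessive exists: I-1 TT, I-2 TT, II-1 TT, II-2 TT, II-3 TT, III-1 TT, III-2 TT, III-3 TT, III-4 TT, IV-1 TT, IV-2 TT.
In this assignment every recorded phenotype matches its genotype and every non-founder's genotype is obtainable from its parents' genotypes, so the pedigree is consistent.

Yes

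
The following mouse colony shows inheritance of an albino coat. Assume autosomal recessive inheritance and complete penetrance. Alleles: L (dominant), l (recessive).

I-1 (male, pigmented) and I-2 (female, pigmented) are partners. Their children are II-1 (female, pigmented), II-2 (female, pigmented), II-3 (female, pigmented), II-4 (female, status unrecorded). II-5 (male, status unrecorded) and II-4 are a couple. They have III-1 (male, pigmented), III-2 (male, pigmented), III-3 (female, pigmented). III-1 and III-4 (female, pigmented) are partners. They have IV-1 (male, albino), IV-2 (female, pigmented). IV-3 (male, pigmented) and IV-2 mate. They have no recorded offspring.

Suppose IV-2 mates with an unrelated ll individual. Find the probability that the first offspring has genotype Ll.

III-1 is pigmented so carries L and passed l to IV-1 (ll), so III-1 is Ll.
III-4 is pigmented so carries L and passed l to IV-1 (ll), so III-4 is Ll.
IV-2 is a pigmented offspring of III-1 (Ll) × III-4 (Ll), whose cross gives 1/4 LL : 1/2 Ll : 1/4 ll; conditioning on being pigmented, IV-2 is LL with probability 1/3, Ll with probability 2/3.
Summing over parental genotype combinations, P(offspring has genotype Ll) = 1/3·1 + 2/3·1/2 = 2/3.

2/3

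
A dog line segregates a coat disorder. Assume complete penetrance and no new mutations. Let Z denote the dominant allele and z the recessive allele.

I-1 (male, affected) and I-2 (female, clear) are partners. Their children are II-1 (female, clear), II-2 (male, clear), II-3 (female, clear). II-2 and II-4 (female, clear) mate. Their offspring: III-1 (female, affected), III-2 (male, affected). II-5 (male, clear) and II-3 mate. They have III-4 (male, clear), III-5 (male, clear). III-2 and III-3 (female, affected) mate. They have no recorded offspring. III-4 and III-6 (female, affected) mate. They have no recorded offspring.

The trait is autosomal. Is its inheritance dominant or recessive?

recessive

II-2 and II-4 are both clear yet have an affected child III-1. Under dominance, an affected child requires at least one affected parent, so the trait cannot be dominant.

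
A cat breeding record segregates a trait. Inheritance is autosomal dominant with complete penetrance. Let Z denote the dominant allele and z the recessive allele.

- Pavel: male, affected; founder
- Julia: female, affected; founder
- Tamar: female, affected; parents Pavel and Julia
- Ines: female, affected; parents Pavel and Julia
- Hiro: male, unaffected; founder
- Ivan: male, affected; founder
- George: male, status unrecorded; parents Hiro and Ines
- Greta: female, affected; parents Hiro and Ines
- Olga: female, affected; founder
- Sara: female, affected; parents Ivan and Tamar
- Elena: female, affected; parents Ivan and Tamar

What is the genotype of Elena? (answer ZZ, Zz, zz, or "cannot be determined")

cannot be determined

Elena's phenotype allows ZZ or Zz, and no parent or child forces a single allele at both positions; consistent genotype assignments exist with Elena as ZZ or Zz.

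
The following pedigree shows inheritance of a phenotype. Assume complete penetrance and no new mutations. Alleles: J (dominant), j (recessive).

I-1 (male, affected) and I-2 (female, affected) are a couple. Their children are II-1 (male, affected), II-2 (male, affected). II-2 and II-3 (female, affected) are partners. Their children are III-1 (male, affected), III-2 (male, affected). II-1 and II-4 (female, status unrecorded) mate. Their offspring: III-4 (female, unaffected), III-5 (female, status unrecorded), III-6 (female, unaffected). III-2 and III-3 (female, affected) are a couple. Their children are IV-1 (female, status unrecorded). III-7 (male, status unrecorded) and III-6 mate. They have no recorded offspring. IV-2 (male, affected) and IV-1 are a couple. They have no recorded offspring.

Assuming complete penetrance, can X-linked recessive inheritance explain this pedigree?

A consistent assignment under X-linked recessive exists: I-1 X^j Y, I-2 X^j X^j, II-1 X^j Y, II-2 X^j Y, II-3 X^j X^j, II-4 X^J X^J, III-1 X^j Y, III-2 X^j Y, III-3 X^j X^j, III-4 X^J X^j, III-5 X^J X^j, III-6 X^J X^j, III-7 X^J Y, IV-1 X^j X^j, IV-2 X^j Y.
In this assignment every recorded phenotype matches its genotype and every non-founder's genotype is obtainable from its parents' genotypes, so the pedigree is consistent.

Yes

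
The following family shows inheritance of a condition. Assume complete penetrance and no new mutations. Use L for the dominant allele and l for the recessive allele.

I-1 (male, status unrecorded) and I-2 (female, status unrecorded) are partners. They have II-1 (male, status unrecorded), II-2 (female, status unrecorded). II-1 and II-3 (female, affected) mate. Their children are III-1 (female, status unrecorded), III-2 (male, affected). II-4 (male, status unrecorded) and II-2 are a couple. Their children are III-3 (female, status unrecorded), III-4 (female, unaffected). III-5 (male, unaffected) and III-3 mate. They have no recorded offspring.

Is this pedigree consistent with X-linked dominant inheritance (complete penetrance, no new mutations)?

A consistent assignment under X-linked dominant exists: I-1 X^L Y, I-2 X^L X^l, II-1 X^L Y, II-2 X^L X^l, II-3 X^L X^L, II-4 X^l Y, III-1 X^L X^L, III-2 X^L Y, III-3 X^L X^l, III-4 X^l X^l, III-5 X^l Y.
In this assignment every recorded phenotype matches its genotype and every non-founder's genotype is obtainable from its parents' genotypes, so the pedigree is consistent.

Yes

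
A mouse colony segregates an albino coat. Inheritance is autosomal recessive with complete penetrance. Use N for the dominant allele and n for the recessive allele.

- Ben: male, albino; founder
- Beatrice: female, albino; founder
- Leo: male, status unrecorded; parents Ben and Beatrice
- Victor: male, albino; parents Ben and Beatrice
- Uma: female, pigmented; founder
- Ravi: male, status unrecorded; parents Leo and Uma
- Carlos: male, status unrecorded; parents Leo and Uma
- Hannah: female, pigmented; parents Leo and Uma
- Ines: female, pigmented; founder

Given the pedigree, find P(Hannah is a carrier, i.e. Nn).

Hannah is pigmented so carries N and received n from Leo (nn), so Hannah is Nn, giving P(Nn) = 1.

1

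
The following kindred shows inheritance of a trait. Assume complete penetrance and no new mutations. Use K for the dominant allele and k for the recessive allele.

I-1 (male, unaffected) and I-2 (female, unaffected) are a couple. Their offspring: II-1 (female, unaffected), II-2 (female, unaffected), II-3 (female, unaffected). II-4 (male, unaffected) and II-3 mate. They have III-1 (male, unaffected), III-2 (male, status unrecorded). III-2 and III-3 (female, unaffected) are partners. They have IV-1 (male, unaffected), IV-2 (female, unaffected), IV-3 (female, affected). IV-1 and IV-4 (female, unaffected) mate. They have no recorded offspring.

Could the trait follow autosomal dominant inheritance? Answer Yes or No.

No assignment of genotypes under autosomal dominant satisfies every parent–offspring relationship, so the pedigree is inconsistent.

No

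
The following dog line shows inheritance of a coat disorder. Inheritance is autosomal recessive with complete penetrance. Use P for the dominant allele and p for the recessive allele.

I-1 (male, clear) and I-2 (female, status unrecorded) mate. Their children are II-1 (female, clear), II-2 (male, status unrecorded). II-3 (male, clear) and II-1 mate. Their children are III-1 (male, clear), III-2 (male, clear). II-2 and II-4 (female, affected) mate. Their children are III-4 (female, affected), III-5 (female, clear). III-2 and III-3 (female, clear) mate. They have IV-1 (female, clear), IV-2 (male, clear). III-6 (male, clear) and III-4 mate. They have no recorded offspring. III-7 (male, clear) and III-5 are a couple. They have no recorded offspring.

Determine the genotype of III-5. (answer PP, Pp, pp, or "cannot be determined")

From phenotype alone, III-5 is PP or Pp.
III-5 is clear so carries P and received p from II-4 (pp), so III-5 is Pp.

Pp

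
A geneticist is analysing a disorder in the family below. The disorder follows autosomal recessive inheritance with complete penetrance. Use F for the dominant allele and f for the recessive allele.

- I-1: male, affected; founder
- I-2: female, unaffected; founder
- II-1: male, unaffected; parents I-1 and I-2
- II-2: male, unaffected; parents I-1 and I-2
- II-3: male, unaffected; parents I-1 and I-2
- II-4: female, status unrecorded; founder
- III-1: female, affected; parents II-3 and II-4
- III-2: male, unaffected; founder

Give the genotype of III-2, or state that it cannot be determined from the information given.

cannot be determined

III-2's phenotype allows FF or Ff, and no parent or child forces a single allele at both positions; consistent genotype assignments exist with III-2 as FF or Ff.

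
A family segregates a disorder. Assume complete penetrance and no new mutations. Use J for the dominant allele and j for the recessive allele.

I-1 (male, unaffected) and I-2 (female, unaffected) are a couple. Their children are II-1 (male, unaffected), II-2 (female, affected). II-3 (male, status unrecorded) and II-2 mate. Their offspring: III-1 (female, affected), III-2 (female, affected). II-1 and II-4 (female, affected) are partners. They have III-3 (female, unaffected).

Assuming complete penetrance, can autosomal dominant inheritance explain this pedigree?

No

Under autosomal dominant, II-2 (affected, female) cannot arise from I-1 (unaffected) × I-2 (unaffected).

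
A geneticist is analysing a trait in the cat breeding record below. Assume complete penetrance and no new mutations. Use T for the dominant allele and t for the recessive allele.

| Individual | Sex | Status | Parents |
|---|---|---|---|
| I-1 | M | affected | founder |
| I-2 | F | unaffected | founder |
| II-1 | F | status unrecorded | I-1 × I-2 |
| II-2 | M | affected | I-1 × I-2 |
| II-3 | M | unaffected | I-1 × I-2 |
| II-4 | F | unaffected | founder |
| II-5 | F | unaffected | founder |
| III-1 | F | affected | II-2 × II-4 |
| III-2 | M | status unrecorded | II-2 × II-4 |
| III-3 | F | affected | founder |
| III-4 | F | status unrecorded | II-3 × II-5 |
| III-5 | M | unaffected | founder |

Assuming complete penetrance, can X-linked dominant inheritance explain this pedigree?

No

Under X-linked dominant, II-2 (affected, male) cannot arise from I-1 (affected) × I-2 (unaffected).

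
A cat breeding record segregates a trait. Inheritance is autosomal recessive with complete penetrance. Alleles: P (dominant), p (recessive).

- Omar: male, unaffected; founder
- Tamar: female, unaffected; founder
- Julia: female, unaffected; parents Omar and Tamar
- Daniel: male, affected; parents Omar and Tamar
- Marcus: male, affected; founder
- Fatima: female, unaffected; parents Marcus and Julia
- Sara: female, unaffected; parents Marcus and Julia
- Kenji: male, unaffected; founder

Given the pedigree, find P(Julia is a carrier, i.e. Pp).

1/3

Omar is unaffected so carries P and passed p to Daniel (pp), so Omar is Pp.
Tamar is unaffected so carries P and passed p to Daniel (pp), so Tamar is Pp.
Their cross gives offspring ratios 1/4 PP : 1/2 Pp : 1/4 pp. Conditioning on Julia being unaffected, P(Pp) = 1/2 / 3/4 = 2/3 before taking Julia's own offspring into account.
Marcus is affected, so Marcus is pp.
Now use Julia's offspring. Probability of each recorded status — unaffected daughter Fatima: 1/2 if Julia is Pp, 1 if PP; unaffected daughter Sara: 1/2 if Julia is Pp, 1 if PP.
Bayes: P(Pp) = 2/3·1/4 / (2/3·1/4 + 1/3·1) = 1/3.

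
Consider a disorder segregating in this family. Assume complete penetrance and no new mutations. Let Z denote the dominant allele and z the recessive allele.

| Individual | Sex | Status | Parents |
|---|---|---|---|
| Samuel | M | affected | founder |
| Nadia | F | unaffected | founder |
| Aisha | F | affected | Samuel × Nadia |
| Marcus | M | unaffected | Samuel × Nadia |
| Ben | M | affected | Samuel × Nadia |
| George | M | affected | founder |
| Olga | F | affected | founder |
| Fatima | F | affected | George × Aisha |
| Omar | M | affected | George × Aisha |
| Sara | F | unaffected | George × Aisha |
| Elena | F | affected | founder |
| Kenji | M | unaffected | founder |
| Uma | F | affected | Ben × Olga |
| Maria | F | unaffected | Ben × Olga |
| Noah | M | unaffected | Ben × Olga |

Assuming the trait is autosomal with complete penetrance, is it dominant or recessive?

dominant

George and Aisha are both affected yet have an unaffected child Sara. Under a recessive model two affected parents are homozygous and every child would be affected, so the trait cannot be recessive.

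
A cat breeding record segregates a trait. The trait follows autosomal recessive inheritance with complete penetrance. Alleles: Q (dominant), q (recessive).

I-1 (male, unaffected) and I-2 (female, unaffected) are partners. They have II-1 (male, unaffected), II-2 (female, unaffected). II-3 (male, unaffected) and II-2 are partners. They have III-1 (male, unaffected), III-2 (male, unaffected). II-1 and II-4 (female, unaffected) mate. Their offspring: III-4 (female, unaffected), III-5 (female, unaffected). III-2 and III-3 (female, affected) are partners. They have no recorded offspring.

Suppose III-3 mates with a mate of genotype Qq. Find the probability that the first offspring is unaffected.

III-3 is affected, so III-3 is qq.
The cross gives 1/2 Qq : 1/2 qq, so P(offspring is unaffected) = 1/2.

1/2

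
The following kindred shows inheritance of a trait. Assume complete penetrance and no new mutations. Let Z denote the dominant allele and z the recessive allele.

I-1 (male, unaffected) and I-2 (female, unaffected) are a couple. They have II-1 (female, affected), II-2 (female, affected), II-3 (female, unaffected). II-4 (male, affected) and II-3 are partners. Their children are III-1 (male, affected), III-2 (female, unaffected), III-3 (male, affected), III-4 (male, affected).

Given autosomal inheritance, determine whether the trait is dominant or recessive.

I-1 and I-2 are both unaffected yet have an affected child II-1. Under dominance, an affected child requires at least one affected parent, so the trait cannot be dominant.

recessive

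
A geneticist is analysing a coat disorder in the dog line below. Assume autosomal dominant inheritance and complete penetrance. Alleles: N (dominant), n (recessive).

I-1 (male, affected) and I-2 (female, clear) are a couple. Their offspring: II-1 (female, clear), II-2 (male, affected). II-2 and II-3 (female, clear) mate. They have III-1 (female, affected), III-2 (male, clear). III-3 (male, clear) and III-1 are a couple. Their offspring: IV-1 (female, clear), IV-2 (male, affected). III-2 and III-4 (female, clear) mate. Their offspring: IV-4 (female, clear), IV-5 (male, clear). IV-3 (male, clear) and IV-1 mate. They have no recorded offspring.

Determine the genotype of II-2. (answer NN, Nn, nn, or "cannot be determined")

From phenotype alone, II-2 is NN or Nn.
II-2 is affected so carries N and received n from I-2 (nn), so II-2 is Nn.

Nn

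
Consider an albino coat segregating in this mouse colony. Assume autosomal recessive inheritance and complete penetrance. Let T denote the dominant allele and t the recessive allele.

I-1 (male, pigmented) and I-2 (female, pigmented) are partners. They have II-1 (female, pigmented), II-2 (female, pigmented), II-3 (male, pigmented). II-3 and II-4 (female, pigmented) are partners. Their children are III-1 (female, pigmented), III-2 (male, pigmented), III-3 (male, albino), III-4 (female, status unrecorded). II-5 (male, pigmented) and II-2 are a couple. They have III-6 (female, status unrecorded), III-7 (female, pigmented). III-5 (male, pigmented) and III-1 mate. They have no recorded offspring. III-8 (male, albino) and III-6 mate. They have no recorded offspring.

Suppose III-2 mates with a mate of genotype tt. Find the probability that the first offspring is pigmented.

II-3 is pigmented so carries T and passed t to III-3 (tt), so II-3 is Tt.
II-4 is pigmented so carries T and passed t to III-3 (tt), so II-4 is Tt.
III-2 is a pigmented offspring of II-3 (Tt) × II-4 (Tt), whose cross gives 1/4 TT : 1/2 Tt : 1/4 tt; conditioning on being pigmented, III-2 is TT with probability 1/3, Tt with probability 2/3.
Summing over parental genotype combinations, P(offspring is pigmented) = 1/3·1 + 2/3·1/2 = 2/3.

2/3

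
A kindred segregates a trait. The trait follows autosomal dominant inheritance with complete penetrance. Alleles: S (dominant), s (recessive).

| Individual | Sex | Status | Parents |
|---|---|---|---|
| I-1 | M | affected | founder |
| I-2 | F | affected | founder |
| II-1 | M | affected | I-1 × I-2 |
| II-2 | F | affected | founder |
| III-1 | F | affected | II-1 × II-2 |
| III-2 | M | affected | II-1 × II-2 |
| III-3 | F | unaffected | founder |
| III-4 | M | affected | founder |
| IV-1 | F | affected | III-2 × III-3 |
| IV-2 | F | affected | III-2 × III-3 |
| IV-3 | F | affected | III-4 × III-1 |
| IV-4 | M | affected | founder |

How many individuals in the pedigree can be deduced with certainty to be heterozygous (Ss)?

Obligate heterozygotes: IV-1 is affected so carries S and received s from III-3 (ss), so IV-1 is Ss; IV-2 is affected so carries S and received s from III-3 (ss), so IV-2 is Ss.
Every other individual is either homozygous by phenotype or has at least one consistent homozygous assignment, so the count is 2.

2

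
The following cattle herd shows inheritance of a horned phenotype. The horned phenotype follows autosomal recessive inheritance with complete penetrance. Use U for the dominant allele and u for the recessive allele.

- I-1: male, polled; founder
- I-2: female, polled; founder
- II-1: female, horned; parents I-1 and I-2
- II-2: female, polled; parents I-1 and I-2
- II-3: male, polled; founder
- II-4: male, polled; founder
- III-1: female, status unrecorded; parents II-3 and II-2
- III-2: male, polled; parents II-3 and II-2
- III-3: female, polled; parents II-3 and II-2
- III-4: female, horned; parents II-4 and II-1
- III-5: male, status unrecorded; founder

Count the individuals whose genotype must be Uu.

3

Obligate heterozygotes: I-1 is polled so carries U and passed u to II-1 (uu), so I-1 is Uu; I-2 is polled so carries U and passed u to II-1 (uu), so I-2 is Uu; II-4 is polled so carries U and passed u to III-4 (uu), so II-4 is Uu.
Every other individual is either homozygous by phenotype or has at least one consistent homozygous assignment, so the count is 3.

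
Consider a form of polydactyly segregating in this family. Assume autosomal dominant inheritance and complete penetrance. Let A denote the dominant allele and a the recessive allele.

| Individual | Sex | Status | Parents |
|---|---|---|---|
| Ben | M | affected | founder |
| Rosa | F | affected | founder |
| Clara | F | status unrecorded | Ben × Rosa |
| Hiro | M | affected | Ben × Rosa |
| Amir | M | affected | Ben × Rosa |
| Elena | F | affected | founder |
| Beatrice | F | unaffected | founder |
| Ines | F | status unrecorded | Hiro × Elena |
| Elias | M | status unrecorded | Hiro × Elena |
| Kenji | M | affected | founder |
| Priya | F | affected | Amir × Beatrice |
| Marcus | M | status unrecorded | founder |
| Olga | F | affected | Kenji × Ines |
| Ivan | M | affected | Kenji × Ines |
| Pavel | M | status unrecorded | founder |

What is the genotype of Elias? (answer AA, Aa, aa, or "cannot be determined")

Elias's phenotype is unrecorded, and no parent or child forces a single allele at both positions; consistent genotype assignments exist with Elias as AA or Aa or aa.

cannot be determined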